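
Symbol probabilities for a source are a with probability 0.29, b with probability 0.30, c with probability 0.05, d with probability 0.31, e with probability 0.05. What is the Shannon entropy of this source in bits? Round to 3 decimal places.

H = −Σ pᵢ log₂ pᵢ.
−0.29·log₂(0.29) = 0.5179
−0.30·log₂(0.30) = 0.5211
−0.05·log₂(0.05) = 0.2161
−0.31·log₂(0.31) = 0.5238
−0.05·log₂(0.05) = 0.2161
Sum ≈ 1.9950 → 1.995 bits.

1.995 bits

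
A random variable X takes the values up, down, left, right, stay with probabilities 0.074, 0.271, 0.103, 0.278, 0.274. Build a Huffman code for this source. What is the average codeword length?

2.177 bits/symbol

Repeatedly combine the two least-probable nodes; the expected code length is the sum of the merged weights.
merge 37/500 + 103/1000 → 177/1000
merge 177/1000 + 271/1000 → 56/125
merge 137/500 + 139/500 → 69/125
merge 56/125 + 69/125 → 1
L = 177/1000 + 56/125 + 69/125 + 1 = 2177/1000 = 2.177 bits/symbol.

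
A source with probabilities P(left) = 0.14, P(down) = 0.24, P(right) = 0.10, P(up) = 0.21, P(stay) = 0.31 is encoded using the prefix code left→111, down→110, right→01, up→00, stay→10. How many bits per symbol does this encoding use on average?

2.38 bits/symbol

L̄ = Σ pᵢ·ℓᵢ = 0.14·3 + 0.24·3 + 0.10·2 + 0.21·2 + 0.31·2 = 2.38 bits/symbol.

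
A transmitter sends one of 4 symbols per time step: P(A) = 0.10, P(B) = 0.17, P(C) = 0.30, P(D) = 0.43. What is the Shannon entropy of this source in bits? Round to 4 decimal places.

1.8114 bits

H = −Σ pᵢ log₂ pᵢ.
−0.10·log₂(0.10) = 0.3322
−0.17·log₂(0.17) = 0.4346
−0.30·log₂(0.30) = 0.5211
−0.43·log₂(0.43) = 0.5236
Sum ≈ 1.8114 → 1.8114 bits.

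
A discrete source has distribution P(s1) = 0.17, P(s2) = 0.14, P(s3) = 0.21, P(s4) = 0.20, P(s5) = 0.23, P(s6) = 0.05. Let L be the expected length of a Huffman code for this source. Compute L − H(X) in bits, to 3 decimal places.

0.077 bits

Entropy H = −Σ p log₂ p ≈ 2.4727 bits.
Huffman merges: 1/20+7/50→19/100; 17/100+19/100→9/25; 1/5+21/100→41/100; 23/100+9/25→59/100; 41/100+59/100→1. L = 51/20 ≈ 2.5500.
L − H = 2.5500 − 2.4727 = 0.077 bits.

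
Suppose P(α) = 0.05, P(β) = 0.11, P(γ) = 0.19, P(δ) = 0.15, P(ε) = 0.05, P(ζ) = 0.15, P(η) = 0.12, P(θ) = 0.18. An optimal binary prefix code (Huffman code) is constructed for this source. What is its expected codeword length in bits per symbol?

Repeatedly combine the two least-probable nodes; the expected code length is the sum of the merged weights.
merge 1/20 + 1/20 → 1/10
merge 1/10 + 11/100 → 21/100
merge 3/25 + 3/20 → 27/100
merge 3/20 + 9/50 → 33/100
merge 19/100 + 21/100 → 2/5
merge 27/100 + 33/100 → 3/5
merge 2/5 + 3/5 → 1
L = 1/10 + 21/100 + 27/100 + 33/100 + 2/5 + 3/5 + 1 = 291/100 = 2.91 bits/symbol.

2.91 bits/symbol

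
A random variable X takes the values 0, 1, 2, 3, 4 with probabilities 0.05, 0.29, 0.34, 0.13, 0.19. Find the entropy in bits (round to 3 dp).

H = −Σ pᵢ log₂ pᵢ.
−0.05·log₂(0.05) = 0.2161
−0.29·log₂(0.29) = 0.5179
−0.34·log₂(0.34) = 0.5292
−0.13·log₂(0.13) = 0.3826
−0.19·log₂(0.19) = 0.4552
Sum ≈ 2.1010 → 2.101 bits.

2.101 bits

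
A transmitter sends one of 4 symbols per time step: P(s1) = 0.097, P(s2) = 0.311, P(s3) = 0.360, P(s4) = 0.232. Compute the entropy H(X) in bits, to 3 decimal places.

H = −Σ pᵢ log₂ pᵢ.
−0.097·log₂(0.097) = 0.3265
−0.311·log₂(0.311) = 0.5240
−0.360·log₂(0.360) = 0.5306
−0.232·log₂(0.232) = 0.4890
Sum ≈ 1.8702 → 1.870 bits.

1.870 bits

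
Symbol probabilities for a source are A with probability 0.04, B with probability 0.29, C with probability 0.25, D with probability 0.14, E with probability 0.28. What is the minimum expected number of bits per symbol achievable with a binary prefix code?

Repeatedly combine the two least-probable nodes; the expected code length is the sum of the merged weights.
merge 1/25 + 7/50 → 9/50
merge 9/50 + 1/4 → 43/100
merge 7/25 + 29/100 → 57/100
merge 43/100 + 57/100 → 1
L = 9/50 + 43/100 + 57/100 + 1 = 109/50 = 2.18 bits/symbol.

2.18 bits/symbol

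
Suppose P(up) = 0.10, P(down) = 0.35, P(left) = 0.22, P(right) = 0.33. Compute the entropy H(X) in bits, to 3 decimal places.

H = −Σ pᵢ log₂ pᵢ.
−0.10·log₂(0.10) = 0.3322
−0.35·log₂(0.35) = 0.5301
−0.22·log₂(0.22) = 0.4806
−0.33·log₂(0.33) = 0.5278
Sum ≈ 1.8707 → 1.871 bits.

1.871 bits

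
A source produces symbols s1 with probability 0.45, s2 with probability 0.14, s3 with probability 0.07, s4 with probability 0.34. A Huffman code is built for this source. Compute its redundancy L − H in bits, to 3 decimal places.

0.047 bits

Entropy H = −Σ p log₂ p ≈ 1.7132 bits.
Huffman merges: 7/100+7/50→21/100; 21/100+17/50→11/20; 9/20+11/20→1. L = 44/25 ≈ 1.7600.
L − H = 1.7600 − 1.7132 = 0.047 bits.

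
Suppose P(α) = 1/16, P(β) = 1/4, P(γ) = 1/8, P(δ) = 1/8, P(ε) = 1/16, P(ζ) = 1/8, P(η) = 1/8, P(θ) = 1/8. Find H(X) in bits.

2.875 bits

Each probability is a power of 1/2, so log₂(1/p) is an integer.
H = Σ p·log₂(1/p) = 1/16·4 + 1/4·2 + 1/8·3 + 1/8·3 + 1/16·4 + 1/8·3 + 1/8·3 + 1/8·3 = 2.875 bits.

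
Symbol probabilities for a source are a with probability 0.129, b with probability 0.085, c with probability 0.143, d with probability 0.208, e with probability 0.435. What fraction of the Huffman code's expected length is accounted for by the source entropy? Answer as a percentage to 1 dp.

Entropy H = −Σ p log₂ p ≈ 2.0783 bits.
Huffman merges: 17/200+129/1000→107/500; 143/1000+26/125→351/1000; 107/500+351/1000→113/200; 87/200+113/200→1. L = 213/100 ≈ 2.1300.
Efficiency = H/L = 2.0783/2.1300 = 97.6%.

97.6%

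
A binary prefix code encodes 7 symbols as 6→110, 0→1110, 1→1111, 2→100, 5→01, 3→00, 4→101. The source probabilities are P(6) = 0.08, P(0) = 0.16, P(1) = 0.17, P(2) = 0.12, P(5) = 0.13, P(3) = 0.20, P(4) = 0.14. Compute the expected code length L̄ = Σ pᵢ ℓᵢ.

3 bits/symbol

L̄ = Σ pᵢ·ℓᵢ = 0.08·3 + 0.16·4 + 0.17·4 + 0.12·3 + 0.13·2 + 0.20·2 + 0.14·3 = 3 bits/symbol.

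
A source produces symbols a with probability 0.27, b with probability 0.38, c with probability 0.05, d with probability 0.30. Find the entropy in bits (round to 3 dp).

1.778 bits

H = −Σ pᵢ log₂ pᵢ.
−0.27·log₂(0.27) = 0.5100
−0.38·log₂(0.38) = 0.5305
−0.05·log₂(0.05) = 0.2161
−0.30·log₂(0.30) = 0.5211
Sum ≈ 1.7777 → 1.778 bits.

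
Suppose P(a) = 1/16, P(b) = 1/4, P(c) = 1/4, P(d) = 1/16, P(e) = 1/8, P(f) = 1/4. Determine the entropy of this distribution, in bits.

2.375 bits

Each probability is a power of 1/2, so log₂(1/p) is an integer.
H = Σ p·log₂(1/p) = 1/16·4 + 1/4·2 + 1/4·2 + 1/16·4 + 1/8·3 + 1/4·2 = 2.375 bits.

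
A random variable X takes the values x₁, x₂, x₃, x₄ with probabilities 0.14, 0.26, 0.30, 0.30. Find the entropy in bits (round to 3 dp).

1.945 bits

H = −Σ pᵢ log₂ pᵢ.
−0.14·log₂(0.14) = 0.3971
−0.26·log₂(0.26) = 0.5053
−0.30·log₂(0.30) = 0.5211
−0.30·log₂(0.30) = 0.5211
Sum ≈ 1.9446 → 1.945 bits.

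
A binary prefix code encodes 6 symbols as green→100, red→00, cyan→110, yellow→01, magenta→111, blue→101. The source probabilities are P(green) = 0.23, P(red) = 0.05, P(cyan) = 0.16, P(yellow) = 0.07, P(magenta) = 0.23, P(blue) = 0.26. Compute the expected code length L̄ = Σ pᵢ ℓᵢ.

2.88 bits/symbol

L̄ = Σ pᵢ·ℓᵢ = 0.23·3 + 0.05·2 + 0.16·3 + 0.07·2 + 0.23·3 + 0.26·3 = 2.88 bits/symbol.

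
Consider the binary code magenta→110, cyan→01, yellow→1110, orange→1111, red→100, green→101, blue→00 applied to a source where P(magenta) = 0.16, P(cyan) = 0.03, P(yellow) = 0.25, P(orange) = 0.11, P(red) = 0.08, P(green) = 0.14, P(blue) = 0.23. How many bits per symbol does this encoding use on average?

L̄ = Σ pᵢ·ℓᵢ = 0.16·3 + 0.03·2 + 0.25·4 + 0.11·4 + 0.08·3 + 0.14·3 + 0.23·2 = 3.1 bits/symbol.

3.1 bits/symbol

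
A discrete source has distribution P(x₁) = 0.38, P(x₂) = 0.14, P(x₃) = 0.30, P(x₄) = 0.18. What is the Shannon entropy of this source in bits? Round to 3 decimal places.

H = −Σ pᵢ log₂ pᵢ.
−0.38·log₂(0.38) = 0.5305
−0.14·log₂(0.14) = 0.3971
−0.30·log₂(0.30) = 0.5211
−0.18·log₂(0.18) = 0.4453
Sum ≈ 1.8940 → 1.894 bits.

1.894 bits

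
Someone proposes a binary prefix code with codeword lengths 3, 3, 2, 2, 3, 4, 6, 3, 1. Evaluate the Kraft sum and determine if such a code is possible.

1.578125; no

With common denominator 2^6 = 64: Σ 2^(−ℓᵢ) = 8/64 + 8/64 + 16/64 + 16/64 + 8/64 + 4/64 + 1/64 + 8/64 + 32/64 = 101/64 = 1.578125.
Kraft's inequality requires Σ ≤ 1; here Σ = 1.578125 > 1, so no such prefix code exists.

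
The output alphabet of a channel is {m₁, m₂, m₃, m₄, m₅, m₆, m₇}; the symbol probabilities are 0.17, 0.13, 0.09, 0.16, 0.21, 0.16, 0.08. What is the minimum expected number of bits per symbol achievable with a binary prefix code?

Repeatedly combine the two least-probable nodes; the expected code length is the sum of the merged weights.
merge 2/25 + 9/100 → 17/100
merge 13/100 + 4/25 → 29/100
merge 4/25 + 17/100 → 33/100
merge 17/100 + 21/100 → 19/50
merge 29/100 + 33/100 → 31/50
merge 19/50 + 31/50 → 1
L = 17/100 + 29/100 + 33/100 + 19/50 + 31/50 + 1 = 279/100 = 2.79 bits/symbol.

2.79 bits/symbol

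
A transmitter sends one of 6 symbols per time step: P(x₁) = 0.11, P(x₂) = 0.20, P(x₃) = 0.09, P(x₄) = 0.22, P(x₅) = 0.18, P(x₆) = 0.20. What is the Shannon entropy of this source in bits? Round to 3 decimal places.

H = −Σ pᵢ log₂ pᵢ.
−0.11·log₂(0.11) = 0.3503
−0.20·log₂(0.20) = 0.4644
−0.09·log₂(0.09) = 0.3127
−0.22·log₂(0.22) = 0.4806
−0.18·log₂(0.18) = 0.4453
−0.20·log₂(0.20) = 0.4644
Sum ≈ 2.5176 → 2.518 bits.

2.518 bits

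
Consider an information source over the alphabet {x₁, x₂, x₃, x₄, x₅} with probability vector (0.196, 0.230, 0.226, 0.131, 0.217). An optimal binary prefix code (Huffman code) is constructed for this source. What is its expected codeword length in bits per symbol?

Repeatedly combine the two least-probable nodes; the expected code length is the sum of the merged weights.
merge 131/1000 + 49/250 → 327/1000
merge 217/1000 + 113/500 → 443/1000
merge 23/100 + 327/1000 → 557/1000
merge 443/1000 + 557/1000 → 1
L = 327/1000 + 443/1000 + 557/1000 + 1 = 2327/1000 = 2.327 bits/symbol.

2.327 bits/symbol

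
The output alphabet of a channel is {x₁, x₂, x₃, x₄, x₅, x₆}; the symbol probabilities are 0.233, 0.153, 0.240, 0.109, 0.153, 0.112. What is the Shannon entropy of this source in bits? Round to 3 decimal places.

H = −Σ pᵢ log₂ pᵢ.
−0.233·log₂(0.233) = 0.4897
−0.153·log₂(0.153) = 0.4144
−0.240·log₂(0.240) = 0.4941
−0.109·log₂(0.109) = 0.3485
−0.153·log₂(0.153) = 0.4144
−0.112·log₂(0.112) = 0.3537
Sum ≈ 2.5149 → 2.515 bits.

2.515 bits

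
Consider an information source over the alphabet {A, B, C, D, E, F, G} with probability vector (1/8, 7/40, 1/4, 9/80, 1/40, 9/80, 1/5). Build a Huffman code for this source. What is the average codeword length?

Repeatedly combine the two least-probable nodes; the expected code length is the sum of the merged weights.
merge 1/40 + 9/80 → 11/80
merge 9/80 + 1/8 → 19/80
merge 11/80 + 7/40 → 5/16
merge 1/5 + 19/80 → 7/16
merge 1/4 + 5/16 → 9/16
merge 7/16 + 9/16 → 1
L = 11/80 + 19/80 + 5/16 + 7/16 + 9/16 + 1 = 43/16 = 2.6875 bits/symbol.

2.6875 bits/symbol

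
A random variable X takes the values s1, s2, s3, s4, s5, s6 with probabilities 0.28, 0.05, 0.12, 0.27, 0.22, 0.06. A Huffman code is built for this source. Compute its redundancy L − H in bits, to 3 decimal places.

0.008 bits

Entropy H = −Σ p log₂ p ≈ 2.3315 bits.
Huffman merges: 1/20+3/50→11/100; 11/100+3/25→23/100; 11/50+23/100→9/20; 27/100+7/25→11/20; 9/20+11/20→1. L = 117/50 ≈ 2.3400.
L − H = 2.3400 − 2.3315 = 0.008 bits.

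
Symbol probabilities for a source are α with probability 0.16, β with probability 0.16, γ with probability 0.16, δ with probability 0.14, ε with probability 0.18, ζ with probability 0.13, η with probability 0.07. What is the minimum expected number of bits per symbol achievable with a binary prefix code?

Repeatedly combine the two least-probable nodes; the expected code length is the sum of the merged weights.
merge 7/100 + 13/100 → 1/5
merge 7/50 + 4/25 → 3/10
merge 4/25 + 4/25 → 8/25
merge 9/50 + 1/5 → 19/50
merge 3/10 + 8/25 → 31/50
merge 19/50 + 31/50 → 1
L = 1/5 + 3/10 + 8/25 + 19/50 + 31/50 + 1 = 141/50 = 2.82 bits/symbol.

2.82 bits/symbol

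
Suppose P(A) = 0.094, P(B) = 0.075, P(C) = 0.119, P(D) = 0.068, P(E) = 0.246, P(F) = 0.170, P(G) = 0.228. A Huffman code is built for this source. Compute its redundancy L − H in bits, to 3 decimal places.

0.020 bits

Entropy H = −Σ p log₂ p ≈ 2.6487 bits.
Huffman merges: 17/250+3/40→143/1000; 47/500+119/1000→213/1000; 143/1000+17/100→313/1000; 213/1000+57/250→441/1000; 123/500+313/1000→559/1000; 441/1000+559/1000→1. L = 2669/1000 ≈ 2.6690.
L − H = 2.6690 − 2.6487 = 0.020 bits.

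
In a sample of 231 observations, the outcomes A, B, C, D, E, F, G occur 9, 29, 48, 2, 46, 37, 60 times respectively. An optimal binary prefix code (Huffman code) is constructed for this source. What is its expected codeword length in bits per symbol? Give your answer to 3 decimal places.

2.554 bits/symbol

Probabilities are the counts divided by 231.
Repeatedly combine the two least-probable nodes; the expected code length is the sum of the merged weights.
merge 2/231 + 3/77 → 1/21
merge 1/21 + 29/231 → 40/231
merge 37/231 + 40/231 → 1/3
merge 46/231 + 16/77 → 94/231
merge 20/77 + 1/3 → 137/231
merge 94/231 + 137/231 → 1
L = 1/21 + 40/231 + 1/3 + 94/231 + 137/231 + 1 = 590/231 ≈ 2.554 bits/symbol.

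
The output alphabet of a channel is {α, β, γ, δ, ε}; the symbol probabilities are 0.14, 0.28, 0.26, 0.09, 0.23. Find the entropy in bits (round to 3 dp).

2.217 bits

H = −Σ pᵢ log₂ pᵢ.
−0.14·log₂(0.14) = 0.3971
−0.28·log₂(0.28) = 0.5142
−0.26·log₂(0.26) = 0.5053
−0.09·log₂(0.09) = 0.3127
−0.23·log₂(0.23) = 0.4877
Sum ≈ 2.2169 → 2.217 bits.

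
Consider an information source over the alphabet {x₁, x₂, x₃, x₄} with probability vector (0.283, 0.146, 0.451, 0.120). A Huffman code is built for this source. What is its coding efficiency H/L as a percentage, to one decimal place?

99.5%

Entropy H = −Σ p log₂ p ≈ 1.8058 bits.
Huffman merges: 3/25+73/500→133/500; 133/500+283/1000→549/1000; 451/1000+549/1000→1. L = 363/200 ≈ 1.8150.
Efficiency = H/L = 1.8058/1.8150 = 99.5%.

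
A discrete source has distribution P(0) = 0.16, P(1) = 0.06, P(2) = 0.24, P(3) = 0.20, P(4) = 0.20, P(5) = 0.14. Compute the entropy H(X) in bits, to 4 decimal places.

2.4866 bits

H = −Σ pᵢ log₂ pᵢ.
−0.16·log₂(0.16) = 0.4230
−0.06·log₂(0.06) = 0.2435
−0.24·log₂(0.24) = 0.4941
−0.20·log₂(0.20) = 0.4644
−0.20·log₂(0.20) = 0.4644
−0.14·log₂(0.14) = 0.3971
Sum ≈ 2.4866 → 2.4866 bits.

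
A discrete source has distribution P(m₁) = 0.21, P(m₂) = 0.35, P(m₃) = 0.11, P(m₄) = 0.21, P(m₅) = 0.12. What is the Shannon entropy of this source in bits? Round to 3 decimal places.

2.193 bits

H = −Σ pᵢ log₂ pᵢ.
−0.21·log₂(0.21) = 0.4728
−0.35·log₂(0.35) = 0.5301
−0.11·log₂(0.11) = 0.3503
−0.21·log₂(0.21) = 0.4728
−0.12·log₂(0.12) = 0.3671
Sum ≈ 2.1931 → 2.193 bits.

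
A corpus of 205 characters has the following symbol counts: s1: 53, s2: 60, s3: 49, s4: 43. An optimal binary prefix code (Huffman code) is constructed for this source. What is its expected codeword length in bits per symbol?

2 bits/symbol

Probabilities are the counts divided by 205.
Repeatedly combine the two least-probable nodes; the expected code length is the sum of the merged weights.
merge 43/205 + 49/205 → 92/205
merge 53/205 + 12/41 → 113/205
merge 92/205 + 113/205 → 1
L = 92/205 + 113/205 + 1 = 2 bits/symbol.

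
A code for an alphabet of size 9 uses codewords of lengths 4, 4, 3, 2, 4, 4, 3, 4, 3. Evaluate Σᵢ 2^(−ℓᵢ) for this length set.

0.9375

With common denominator 2^4 = 16: Σ 2^(−ℓᵢ) = 1/16 + 1/16 + 2/16 + 4/16 + 1/16 + 1/16 + 2/16 + 1/16 + 2/16 = 15/16 = 0.9375.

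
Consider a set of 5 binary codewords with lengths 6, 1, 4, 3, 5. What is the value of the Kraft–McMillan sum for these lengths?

0.734375

With common denominator 2^6 = 64: Σ 2^(−ℓᵢ) = 1/64 + 32/64 + 4/64 + 8/64 + 2/64 = 47/64 = 0.734375.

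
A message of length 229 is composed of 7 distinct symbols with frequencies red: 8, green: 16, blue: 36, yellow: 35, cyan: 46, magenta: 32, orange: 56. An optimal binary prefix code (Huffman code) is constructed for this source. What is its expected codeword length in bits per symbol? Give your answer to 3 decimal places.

2.659 bits/symbol

Probabilities are the counts divided by 229.
Repeatedly combine the two least-probable nodes; the expected code length is the sum of the merged weights.
merge 8/229 + 16/229 → 24/229
merge 24/229 + 32/229 → 56/229
merge 35/229 + 36/229 → 71/229
merge 46/229 + 56/229 → 102/229
merge 56/229 + 71/229 → 127/229
merge 102/229 + 127/229 → 1
L = 24/229 + 56/229 + 71/229 + 102/229 + 127/229 + 1 = 609/229 ≈ 2.659 bits/symbol.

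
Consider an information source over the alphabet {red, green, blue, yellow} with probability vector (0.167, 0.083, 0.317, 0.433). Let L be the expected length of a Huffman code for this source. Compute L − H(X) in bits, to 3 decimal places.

0.039 bits

Entropy H = −Σ p log₂ p ≈ 1.7775 bits.
Huffman merges: 83/1000+167/1000→1/4; 1/4+317/1000→567/1000; 433/1000+567/1000→1. L = 1817/1000 ≈ 1.8170.
L − H = 1.8170 − 1.7775 = 0.039 bits.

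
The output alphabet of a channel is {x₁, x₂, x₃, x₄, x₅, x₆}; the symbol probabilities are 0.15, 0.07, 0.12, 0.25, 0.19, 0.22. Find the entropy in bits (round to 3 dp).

2.482 bits

H = −Σ pᵢ log₂ pᵢ.
−0.15·log₂(0.15) = 0.4105
−0.07·log₂(0.07) = 0.2686
−0.12·log₂(0.12) = 0.3671
−0.25·log₂(0.25) = 0.5000
−0.19·log₂(0.19) = 0.4552
−0.22·log₂(0.22) = 0.4806
Sum ≈ 2.4820 → 2.482 bits.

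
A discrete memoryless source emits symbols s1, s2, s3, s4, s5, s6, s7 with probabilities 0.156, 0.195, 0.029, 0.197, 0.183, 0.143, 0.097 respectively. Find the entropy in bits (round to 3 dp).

H = −Σ pᵢ log₂ pᵢ.
−0.156·log₂(0.156) = 0.4181
−0.195·log₂(0.195) = 0.4599
−0.029·log₂(0.029) = 0.1481
−0.197·log₂(0.197) = 0.4617
−0.183·log₂(0.183) = 0.4484
−0.143·log₂(0.143) = 0.4012
−0.097·log₂(0.097) = 0.3265
Sum ≈ 2.6640 → 2.664 bits.

2.664 bits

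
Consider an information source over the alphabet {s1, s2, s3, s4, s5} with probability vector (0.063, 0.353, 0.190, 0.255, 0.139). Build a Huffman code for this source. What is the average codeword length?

Repeatedly combine the two least-probable nodes; the expected code length is the sum of the merged weights.
merge 63/1000 + 139/1000 → 101/500
merge 19/100 + 101/500 → 49/125
merge 51/200 + 353/1000 → 76/125
merge 49/125 + 76/125 → 1
L = 101/500 + 49/125 + 76/125 + 1 = 1101/500 = 2.202 bits/symbol.

2.202 bits/symbol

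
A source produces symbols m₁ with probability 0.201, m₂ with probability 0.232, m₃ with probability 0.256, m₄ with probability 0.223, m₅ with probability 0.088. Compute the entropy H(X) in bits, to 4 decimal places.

2.2488 bits

H = −Σ pᵢ log₂ pᵢ.
−0.201·log₂(0.201) = 0.4653
−0.232·log₂(0.232) = 0.4890
−0.256·log₂(0.256) = 0.5032
−0.223·log₂(0.223) = 0.4828
−0.088·log₂(0.088) = 0.3086
Sum ≈ 2.2488 → 2.2488 bits.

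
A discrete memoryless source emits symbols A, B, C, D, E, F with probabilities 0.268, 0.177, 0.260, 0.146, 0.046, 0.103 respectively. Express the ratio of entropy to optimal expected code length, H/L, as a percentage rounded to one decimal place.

Entropy H = −Σ p log₂ p ≈ 2.4040 bits.
Huffman merges: 23/500+103/1000→149/1000; 73/500+149/1000→59/200; 177/1000+13/50→437/1000; 67/250+59/200→563/1000; 437/1000+563/1000→1. L = 611/250 ≈ 2.4440.
Efficiency = H/L = 2.4040/2.4440 = 98.4%.

98.4%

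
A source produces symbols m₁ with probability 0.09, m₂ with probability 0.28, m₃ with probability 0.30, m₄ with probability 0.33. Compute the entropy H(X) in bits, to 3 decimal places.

H = −Σ pᵢ log₂ pᵢ.
−0.09·log₂(0.09) = 0.3127
−0.28·log₂(0.28) = 0.5142
−0.30·log₂(0.30) = 0.5211
−0.33·log₂(0.33) = 0.5278
Sum ≈ 1.8758 → 1.876 bits.

1.876 bits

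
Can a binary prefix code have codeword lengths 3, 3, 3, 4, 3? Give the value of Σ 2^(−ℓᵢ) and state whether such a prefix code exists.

With common denominator 2^4 = 16: Σ 2^(−ℓᵢ) = 2/16 + 2/16 + 2/16 + 1/16 + 2/16 = 9/16 = 0.5625.
Kraft's inequality requires Σ ≤ 1; here Σ = 0.5625 ≤ 1, so such a prefix code exists.

0.5625; yes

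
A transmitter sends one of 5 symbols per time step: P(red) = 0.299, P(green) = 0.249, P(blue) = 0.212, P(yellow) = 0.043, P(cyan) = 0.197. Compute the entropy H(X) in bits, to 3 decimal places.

2.152 bits

H = −Σ pᵢ log₂ pᵢ.
−0.299·log₂(0.299) = 0.5208
−0.249·log₂(0.249) = 0.4994
−0.212·log₂(0.212) = 0.4744
−0.043·log₂(0.043) = 0.1952
−0.197·log₂(0.197) = 0.4617
Sum ≈ 2.1516 → 2.152 bits.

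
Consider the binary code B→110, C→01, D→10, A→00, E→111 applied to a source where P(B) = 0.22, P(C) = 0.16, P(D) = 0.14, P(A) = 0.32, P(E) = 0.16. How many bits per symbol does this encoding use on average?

2.38 bits/symbol

L̄ = Σ pᵢ·ℓᵢ = 0.22·3 + 0.16·2 + 0.14·2 + 0.32·2 + 0.16·3 = 2.38 bits/symbol.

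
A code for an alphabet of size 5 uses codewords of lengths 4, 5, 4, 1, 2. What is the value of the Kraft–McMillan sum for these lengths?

With common denominator 2^5 = 32: Σ 2^(−ℓᵢ) = 2/32 + 1/32 + 2/32 + 16/32 + 8/32 = 29/32 = 0.90625.

0.90625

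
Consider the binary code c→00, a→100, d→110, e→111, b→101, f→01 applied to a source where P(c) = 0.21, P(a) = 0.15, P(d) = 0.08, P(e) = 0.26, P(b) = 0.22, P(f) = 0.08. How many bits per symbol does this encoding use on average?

L̄ = Σ pᵢ·ℓᵢ = 0.21·2 + 0.15·3 + 0.08·3 + 0.26·3 + 0.22·3 + 0.08·2 = 2.71 bits/symbol.

2.71 bits/symbol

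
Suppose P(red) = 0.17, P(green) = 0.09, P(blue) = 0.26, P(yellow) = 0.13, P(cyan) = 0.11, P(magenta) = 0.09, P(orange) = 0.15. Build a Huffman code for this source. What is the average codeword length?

Repeatedly combine the two least-probable nodes; the expected code length is the sum of the merged weights.
merge 9/100 + 9/100 → 9/50
merge 11/100 + 13/100 → 6/25
merge 3/20 + 17/100 → 8/25
merge 9/50 + 6/25 → 21/50
merge 13/50 + 8/25 → 29/50
merge 21/50 + 29/50 → 1
L = 9/50 + 6/25 + 8/25 + 21/50 + 29/50 + 1 = 137/50 = 2.74 bits/symbol.

2.74 bits/symbol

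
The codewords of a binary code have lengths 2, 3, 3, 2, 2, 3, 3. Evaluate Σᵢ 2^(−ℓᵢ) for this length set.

With common denominator 2^3 = 8: Σ 2^(−ℓᵢ) = 2/8 + 1/8 + 1/8 + 2/8 + 2/8 + 1/8 + 1/8 = 10/8 = 1.25.

1.25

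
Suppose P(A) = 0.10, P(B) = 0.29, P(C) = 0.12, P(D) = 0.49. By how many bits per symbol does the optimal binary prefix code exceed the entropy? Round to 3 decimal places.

0.009 bits

Entropy H = −Σ p log₂ p ≈ 1.7214 bits.
Huffman merges: 1/10+3/25→11/50; 11/50+29/100→51/100; 49/100+51/100→1. L = 173/100 ≈ 1.7300.
L − H = 1.7300 − 1.7214 = 0.009 bits.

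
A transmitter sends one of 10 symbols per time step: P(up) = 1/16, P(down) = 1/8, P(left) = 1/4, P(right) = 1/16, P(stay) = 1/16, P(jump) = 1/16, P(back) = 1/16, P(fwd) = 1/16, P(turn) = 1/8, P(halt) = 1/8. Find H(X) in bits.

3.125 bits

Each probability is a power of 1/2, so log₂(1/p) is an integer.
H = Σ p·log₂(1/p) = 1/16·4 + 1/8·3 + 1/4·2 + 1/16·4 + 1/16·4 + 1/16·4 + 1/16·4 + 1/16·4 + 1/8·3 + 1/8·3 = 3.125 bits.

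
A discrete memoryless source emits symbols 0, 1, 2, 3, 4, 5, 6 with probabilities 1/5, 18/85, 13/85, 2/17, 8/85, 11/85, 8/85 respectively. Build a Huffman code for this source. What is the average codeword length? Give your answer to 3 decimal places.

2.776 bits/symbol

Repeatedly combine the two least-probable nodes; the expected code length is the sum of the merged weights.
merge 8/85 + 8/85 → 16/85
merge 2/17 + 11/85 → 21/85
merge 13/85 + 16/85 → 29/85
merge 1/5 + 18/85 → 7/17
merge 21/85 + 29/85 → 10/17
merge 7/17 + 10/17 → 1
L = 16/85 + 21/85 + 29/85 + 7/17 + 10/17 + 1 = 236/85 ≈ 2.776 bits/symbol.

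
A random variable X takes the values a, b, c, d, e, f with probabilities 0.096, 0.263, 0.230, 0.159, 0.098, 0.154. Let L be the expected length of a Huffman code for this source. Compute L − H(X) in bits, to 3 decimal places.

Entropy H = −Σ p log₂ p ≈ 2.4849 bits.
Huffman merges: 12/125+49/500→97/500; 77/500+159/1000→313/1000; 97/500+23/100→53/125; 263/1000+313/1000→72/125; 53/125+72/125→1. L = 2507/1000 ≈ 2.5070.
L − H = 2.5070 − 2.4849 = 0.022 bits.

0.022 bits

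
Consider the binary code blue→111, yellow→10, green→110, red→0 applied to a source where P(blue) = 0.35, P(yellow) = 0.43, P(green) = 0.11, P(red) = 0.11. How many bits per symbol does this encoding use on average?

L̄ = Σ pᵢ·ℓᵢ = 0.35·3 + 0.43·2 + 0.11·3 + 0.11·1 = 2.35 bits/symbol.

2.35 bits/symbol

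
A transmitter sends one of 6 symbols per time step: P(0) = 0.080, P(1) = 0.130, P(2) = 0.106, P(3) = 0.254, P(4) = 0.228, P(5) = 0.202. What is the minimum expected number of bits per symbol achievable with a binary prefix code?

2.502 bits/symbol

Repeatedly combine the two least-probable nodes; the expected code length is the sum of the merged weights.
merge 2/25 + 53/500 → 93/500
merge 13/100 + 93/500 → 79/250
merge 101/500 + 57/250 → 43/100
merge 127/500 + 79/250 → 57/100
merge 43/100 + 57/100 → 1
L = 93/500 + 79/250 + 43/100 + 57/100 + 1 = 1251/500 = 2.502 bits/symbol.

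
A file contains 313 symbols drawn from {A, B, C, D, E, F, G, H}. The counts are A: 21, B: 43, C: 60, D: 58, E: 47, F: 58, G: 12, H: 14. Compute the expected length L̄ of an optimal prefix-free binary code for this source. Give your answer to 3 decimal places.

2.856 bits/symbol

Probabilities are the counts divided by 313.
Repeatedly combine the two least-probable nodes; the expected code length is the sum of the merged weights.
merge 12/313 + 14/313 → 26/313
merge 21/313 + 26/313 → 47/313
merge 43/313 + 47/313 → 90/313
merge 47/313 + 58/313 → 105/313
merge 58/313 + 60/313 → 118/313
merge 90/313 + 105/313 → 195/313
merge 118/313 + 195/313 → 1
L = 26/313 + 47/313 + 90/313 + 105/313 + 118/313 + 195/313 + 1 = 894/313 ≈ 2.856 bits/symbol.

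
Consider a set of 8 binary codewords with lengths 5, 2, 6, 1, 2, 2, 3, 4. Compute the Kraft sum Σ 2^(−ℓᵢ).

With common denominator 2^6 = 64: Σ 2^(−ℓᵢ) = 2/64 + 16/64 + 1/64 + 32/64 + 16/64 + 16/64 + 8/64 + 4/64 = 95/64 = 1.484375.

1.484375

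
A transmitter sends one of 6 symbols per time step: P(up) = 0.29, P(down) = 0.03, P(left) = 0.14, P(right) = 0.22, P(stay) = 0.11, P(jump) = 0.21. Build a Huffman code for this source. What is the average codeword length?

Repeatedly combine the two least-probable nodes; the expected code length is the sum of the merged weights.
merge 3/100 + 11/100 → 7/50
merge 7/50 + 7/50 → 7/25
merge 21/100 + 11/50 → 43/100
merge 7/25 + 29/100 → 57/100
merge 43/100 + 57/100 → 1
L = 7/50 + 7/25 + 43/100 + 57/100 + 1 = 121/50 = 2.42 bits/symbol.

2.42 bits/symbol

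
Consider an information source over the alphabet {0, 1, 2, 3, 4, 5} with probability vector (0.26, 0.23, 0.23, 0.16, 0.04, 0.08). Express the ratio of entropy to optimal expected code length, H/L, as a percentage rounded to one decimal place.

99.2%

Entropy H = −Σ p log₂ p ≈ 2.3809 bits.
Huffman merges: 1/25+2/25→3/25; 3/25+4/25→7/25; 23/100+23/100→23/50; 13/50+7/25→27/50; 23/50+27/50→1. L = 12/5 ≈ 2.4000.
Efficiency = H/L = 2.3809/2.4000 = 99.2%.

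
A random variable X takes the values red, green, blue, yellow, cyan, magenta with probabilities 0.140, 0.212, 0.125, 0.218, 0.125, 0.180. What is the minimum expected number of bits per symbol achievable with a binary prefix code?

Repeatedly combine the two least-probable nodes; the expected code length is the sum of the merged weights.
merge 1/8 + 1/8 → 1/4
merge 7/50 + 9/50 → 8/25
merge 53/250 + 109/500 → 43/100
merge 1/4 + 8/25 → 57/100
merge 43/100 + 57/100 → 1
L = 1/4 + 8/25 + 43/100 + 57/100 + 1 = 257/100 = 2.57 bits/symbol.

2.57 bits/symbol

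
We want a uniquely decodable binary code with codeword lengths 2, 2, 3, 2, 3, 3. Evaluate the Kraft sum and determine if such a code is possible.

With common denominator 2^3 = 8: Σ 2^(−ℓᵢ) = 2/8 + 2/8 + 1/8 + 2/8 + 1/8 + 1/8 = 9/8 = 1.125.
Kraft's inequality requires Σ ≤ 1; here Σ = 1.125 > 1, so no such prefix code exists.

1.125; no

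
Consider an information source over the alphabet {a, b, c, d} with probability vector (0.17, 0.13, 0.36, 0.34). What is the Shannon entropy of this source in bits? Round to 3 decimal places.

1.877 bits

H = −Σ pᵢ log₂ pᵢ.
−0.17·log₂(0.17) = 0.4346
−0.13·log₂(0.13) = 0.3826
−0.36·log₂(0.36) = 0.5306
−0.34·log₂(0.34) = 0.5292
Sum ≈ 1.8770 → 1.877 bits.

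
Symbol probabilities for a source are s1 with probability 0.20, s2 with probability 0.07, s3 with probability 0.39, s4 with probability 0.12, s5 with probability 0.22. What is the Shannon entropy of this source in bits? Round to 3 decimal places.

2.110 bits

H = −Σ pᵢ log₂ pᵢ.
−0.20·log₂(0.20) = 0.4644
−0.07·log₂(0.07) = 0.2686
−0.39·log₂(0.39) = 0.5298
−0.12·log₂(0.12) = 0.3671
−0.22·log₂(0.22) = 0.4806
Sum ≈ 2.1104 → 2.110 bits.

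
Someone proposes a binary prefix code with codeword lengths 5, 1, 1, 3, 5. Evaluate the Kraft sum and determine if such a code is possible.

With common denominator 2^5 = 32: Σ 2^(−ℓᵢ) = 1/32 + 16/32 + 16/32 + 4/32 + 1/32 = 38/32 = 1.1875.
Kraft's inequality requires Σ ≤ 1; here Σ = 1.1875 > 1, so no such prefix code exists.

1.1875; no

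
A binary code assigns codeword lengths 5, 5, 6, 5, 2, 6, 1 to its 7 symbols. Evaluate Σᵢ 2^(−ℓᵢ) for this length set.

0.875

With common denominator 2^6 = 64: Σ 2^(−ℓᵢ) = 2/64 + 2/64 + 1/64 + 2/64 + 16/64 + 1/64 + 32/64 = 56/64 = 0.875.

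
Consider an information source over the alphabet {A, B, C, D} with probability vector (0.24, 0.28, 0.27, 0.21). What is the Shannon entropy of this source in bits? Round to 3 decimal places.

1.991 bits

H = −Σ pᵢ log₂ pᵢ.
−0.24·log₂(0.24) = 0.4941
−0.28·log₂(0.28) = 0.5142
−0.27·log₂(0.27) = 0.5100
−0.21·log₂(0.21) = 0.4728
Sum ≈ 1.9912 → 1.991 bits.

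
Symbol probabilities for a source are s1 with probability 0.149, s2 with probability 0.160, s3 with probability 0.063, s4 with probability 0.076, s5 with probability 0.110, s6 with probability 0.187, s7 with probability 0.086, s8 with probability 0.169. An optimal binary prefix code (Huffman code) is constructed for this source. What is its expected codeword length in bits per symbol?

Repeatedly combine the two least-probable nodes; the expected code length is the sum of the merged weights.
merge 63/1000 + 19/250 → 139/1000
merge 43/500 + 11/100 → 49/250
merge 139/1000 + 149/1000 → 36/125
merge 4/25 + 169/1000 → 329/1000
merge 187/1000 + 49/250 → 383/1000
merge 36/125 + 329/1000 → 617/1000
merge 383/1000 + 617/1000 → 1
L = 139/1000 + 49/250 + 36/125 + 329/1000 + 383/1000 + 617/1000 + 1 = 369/125 = 2.952 bits/symbol.

2.952 bits/symbol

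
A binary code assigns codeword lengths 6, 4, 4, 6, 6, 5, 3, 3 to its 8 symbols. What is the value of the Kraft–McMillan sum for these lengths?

With common denominator 2^6 = 64: Σ 2^(−ℓᵢ) = 1/64 + 4/64 + 4/64 + 1/64 + 1/64 + 2/64 + 8/64 + 8/64 = 29/64 = 0.453125.

0.453125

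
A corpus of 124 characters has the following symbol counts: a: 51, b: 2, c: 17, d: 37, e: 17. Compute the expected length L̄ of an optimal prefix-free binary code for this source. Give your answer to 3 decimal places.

2.032 bits/symbol

Probabilities are the counts divided by 124.
Repeatedly combine the two least-probable nodes; the expected code length is the sum of the merged weights.
merge 1/62 + 17/124 → 19/124
merge 17/124 + 19/124 → 9/31
merge 9/31 + 37/124 → 73/124
merge 51/124 + 73/124 → 1
L = 19/124 + 9/31 + 73/124 + 1 = 63/31 ≈ 2.032 bits/symbol.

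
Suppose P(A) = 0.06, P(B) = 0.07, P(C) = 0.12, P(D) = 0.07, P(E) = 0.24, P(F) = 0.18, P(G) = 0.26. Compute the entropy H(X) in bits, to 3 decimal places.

H = −Σ pᵢ log₂ pᵢ.
−0.06·log₂(0.06) = 0.2435
−0.07·log₂(0.07) = 0.2686
−0.12·log₂(0.12) = 0.3671
−0.07·log₂(0.07) = 0.2686
−0.24·log₂(0.24) = 0.4941
−0.18·log₂(0.18) = 0.4453
−0.26·log₂(0.26) = 0.5053
Sum ≈ 2.5924 → 2.592 bits.

2.592 bits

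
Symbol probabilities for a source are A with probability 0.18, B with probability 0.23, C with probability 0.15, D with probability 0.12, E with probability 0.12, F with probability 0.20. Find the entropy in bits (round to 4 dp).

H = −Σ pᵢ log₂ pᵢ.
−0.18·log₂(0.18) = 0.4453
−0.23·log₂(0.23) = 0.4877
−0.15·log₂(0.15) = 0.4105
−0.12·log₂(0.12) = 0.3671
−0.12·log₂(0.12) = 0.3671
−0.20·log₂(0.20) = 0.4644
Sum ≈ 2.5420 → 2.5420 bits.

2.5420 bits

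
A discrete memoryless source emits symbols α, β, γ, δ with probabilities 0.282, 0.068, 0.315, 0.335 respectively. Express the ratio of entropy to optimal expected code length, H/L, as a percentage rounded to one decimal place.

91.6%

Entropy H = −Σ p log₂ p ≈ 1.8322 bits.
Huffman merges: 17/250+141/500→7/20; 63/200+67/200→13/20; 7/20+13/20→1. L = 2 ≈ 2.0000.
Efficiency = H/L = 1.8322/2.0000 = 91.6%.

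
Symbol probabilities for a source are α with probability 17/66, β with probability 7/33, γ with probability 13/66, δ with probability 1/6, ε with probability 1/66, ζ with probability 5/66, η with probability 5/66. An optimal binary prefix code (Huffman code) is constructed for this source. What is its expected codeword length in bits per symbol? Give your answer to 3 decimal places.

2.591 bits/symbol

Repeatedly combine the two least-probable nodes; the expected code length is the sum of the merged weights.
merge 1/66 + 5/66 → 1/11
merge 5/66 + 1/11 → 1/6
merge 1/6 + 1/6 → 1/3
merge 13/66 + 7/33 → 9/22
merge 17/66 + 1/3 → 13/22
merge 9/22 + 13/22 → 1
L = 1/11 + 1/6 + 1/3 + 9/22 + 13/22 + 1 = 57/22 ≈ 2.591 bits/symbol.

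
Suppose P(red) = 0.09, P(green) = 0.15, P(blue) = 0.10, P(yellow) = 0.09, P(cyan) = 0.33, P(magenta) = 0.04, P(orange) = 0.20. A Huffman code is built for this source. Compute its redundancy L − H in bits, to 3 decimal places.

0.054 bits

Entropy H = −Σ p log₂ p ≈ 2.5460 bits.
Huffman merges: 1/25+9/100→13/100; 9/100+1/10→19/100; 13/100+3/20→7/25; 19/100+1/5→39/100; 7/25+33/100→61/100; 39/100+61/100→1. L = 13/5 ≈ 2.6000.
L − H = 2.6000 − 2.5460 = 0.054 bits.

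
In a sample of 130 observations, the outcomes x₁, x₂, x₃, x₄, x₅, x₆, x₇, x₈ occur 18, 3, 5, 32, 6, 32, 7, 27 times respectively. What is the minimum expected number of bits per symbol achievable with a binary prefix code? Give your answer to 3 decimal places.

2.623 bits/symbol

Probabilities are the counts divided by 130.
Repeatedly combine the two least-probable nodes; the expected code length is the sum of the merged weights.
merge 3/130 + 1/26 → 4/65
merge 3/65 + 7/130 → 1/10
merge 4/65 + 1/10 → 21/130
merge 9/65 + 21/130 → 3/10
merge 27/130 + 16/65 → 59/130
merge 16/65 + 3/10 → 71/130
merge 59/130 + 71/130 → 1
L = 4/65 + 1/10 + 21/130 + 3/10 + 59/130 + 71/130 + 1 = 341/130 ≈ 2.623 bits/symbol.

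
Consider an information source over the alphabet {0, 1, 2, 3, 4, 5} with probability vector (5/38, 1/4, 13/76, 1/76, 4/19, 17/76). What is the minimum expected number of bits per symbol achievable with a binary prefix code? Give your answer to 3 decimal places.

Repeatedly combine the two least-probable nodes; the expected code length is the sum of the merged weights.
merge 1/76 + 5/38 → 11/76
merge 11/76 + 13/76 → 6/19
merge 4/19 + 17/76 → 33/76
merge 1/4 + 6/19 → 43/76
merge 33/76 + 43/76 → 1
L = 11/76 + 6/19 + 33/76 + 43/76 + 1 = 187/76 ≈ 2.461 bits/symbol.

2.461 bits/symbol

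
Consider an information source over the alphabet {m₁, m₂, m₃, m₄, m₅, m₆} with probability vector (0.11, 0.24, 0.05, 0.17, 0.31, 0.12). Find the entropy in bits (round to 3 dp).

H = −Σ pᵢ log₂ pᵢ.
−0.11·log₂(0.11) = 0.3503
−0.24·log₂(0.24) = 0.4941
−0.05·log₂(0.05) = 0.2161
−0.17·log₂(0.17) = 0.4346
−0.31·log₂(0.31) = 0.5238
−0.12·log₂(0.12) = 0.3671
Sum ≈ 2.3860 → 2.386 bits.

2.386 bits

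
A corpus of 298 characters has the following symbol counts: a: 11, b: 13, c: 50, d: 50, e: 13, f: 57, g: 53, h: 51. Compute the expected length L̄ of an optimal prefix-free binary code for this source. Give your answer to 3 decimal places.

Probabilities are the counts divided by 298.
Repeatedly combine the two least-probable nodes; the expected code length is the sum of the merged weights.
merge 11/298 + 13/298 → 12/149
merge 13/298 + 12/149 → 37/298
merge 37/298 + 25/149 → 87/298
merge 25/149 + 51/298 → 101/298
merge 53/298 + 57/298 → 55/149
merge 87/298 + 101/298 → 94/149
merge 55/149 + 94/149 → 1
L = 12/149 + 37/298 + 87/298 + 101/298 + 55/149 + 94/149 + 1 = 845/298 ≈ 2.836 bits/symbol.

2.836 bits/symbol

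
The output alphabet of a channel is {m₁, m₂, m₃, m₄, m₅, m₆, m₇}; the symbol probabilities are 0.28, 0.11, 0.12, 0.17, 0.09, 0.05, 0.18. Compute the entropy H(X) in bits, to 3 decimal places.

H = −Σ pᵢ log₂ pᵢ.
−0.28·log₂(0.28) = 0.5142
−0.11·log₂(0.11) = 0.3503
−0.12·log₂(0.12) = 0.3671
−0.17·log₂(0.17) = 0.4346
−0.09·log₂(0.09) = 0.3127
−0.05·log₂(0.05) = 0.2161
−0.18·log₂(0.18) = 0.4453
Sum ≈ 2.6402 → 2.640 bits.

2.640 bits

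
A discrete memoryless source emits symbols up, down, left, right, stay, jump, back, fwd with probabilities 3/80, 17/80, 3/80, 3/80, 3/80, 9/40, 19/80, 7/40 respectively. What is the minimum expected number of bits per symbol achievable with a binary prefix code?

2.625 bits/symbol

Repeatedly combine the two least-probable nodes; the expected code length is the sum of the merged weights.
merge 3/80 + 3/80 → 3/40
merge 3/80 + 3/80 → 3/40
merge 3/40 + 3/40 → 3/20
merge 3/20 + 7/40 → 13/40
merge 17/80 + 9/40 → 7/16
merge 19/80 + 13/40 → 9/16
merge 7/16 + 9/16 → 1
L = 3/40 + 3/40 + 3/20 + 13/40 + 7/16 + 9/16 + 1 = 21/8 = 2.625 bits/symbol.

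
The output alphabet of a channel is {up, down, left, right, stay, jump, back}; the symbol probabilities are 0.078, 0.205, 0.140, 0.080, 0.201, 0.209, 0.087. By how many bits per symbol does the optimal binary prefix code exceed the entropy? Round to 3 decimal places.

0.056 bits

Entropy H = −Σ p log₂ p ≈ 2.6881 bits.
Huffman merges: 39/500+2/25→79/500; 87/1000+7/50→227/1000; 79/500+201/1000→359/1000; 41/200+209/1000→207/500; 227/1000+359/1000→293/500; 207/500+293/500→1. L = 343/125 ≈ 2.7440.
L − H = 2.7440 − 2.6881 = 0.056 bits.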